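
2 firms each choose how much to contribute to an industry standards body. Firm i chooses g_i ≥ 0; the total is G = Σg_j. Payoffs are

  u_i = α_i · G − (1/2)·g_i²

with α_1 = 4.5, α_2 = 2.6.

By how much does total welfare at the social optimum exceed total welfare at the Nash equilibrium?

Firm i's FOC: ∂u_i/∂g_i = α_i − g_i = 0, so g_i* = α_i.
NE contributions = (4.5, 2.6); G = 7.1.
W^NE = (Σα)·G − ½Σα_i² = 7.1² − ½·27.01 = 36.905.
Planner sets g_i = Σα_j = 7.1 for every i, so G^SO = 2·7.1 = 14.2.
W^SO = (Σα)·G^SO − ½·2·(Σα)² = (2/2)·7.1² = 50.41.
Deadweight loss = W^SO − W^NE = 13.505.

13.505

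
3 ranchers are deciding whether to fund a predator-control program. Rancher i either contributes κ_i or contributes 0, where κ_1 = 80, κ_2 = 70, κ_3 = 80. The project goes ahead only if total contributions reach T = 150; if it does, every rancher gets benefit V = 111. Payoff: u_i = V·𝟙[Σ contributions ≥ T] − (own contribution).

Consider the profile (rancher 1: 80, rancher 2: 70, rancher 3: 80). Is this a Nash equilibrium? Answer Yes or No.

No

Total = 230 ≥ 150: provided.
Rancher 1 (pledges 80, payoff 31): dropping to 0 → total 150, payoff 111. Profitable deviation.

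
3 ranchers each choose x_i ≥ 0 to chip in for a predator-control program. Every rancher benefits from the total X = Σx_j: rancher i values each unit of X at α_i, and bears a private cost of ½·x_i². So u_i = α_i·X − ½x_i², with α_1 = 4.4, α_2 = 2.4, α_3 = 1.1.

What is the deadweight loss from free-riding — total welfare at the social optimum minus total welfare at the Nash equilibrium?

Rancher i's FOC: ∂u_i/∂x_i = α_i − x_i = 0, so x_i* = α_i.
NE contributions = (4.4, 2.4, 1.1); X = 7.9.
W^NE = (Σα)·X − ½Σα_i² = 7.9² − ½·26.33 = 49.245.
Planner sets x_i = Σα_j = 7.9 for every i, so X^SO = 3·7.9 = 23.7.
W^SO = (Σα)·X^SO − ½·3·(Σα)² = (3/2)·7.9² = 93.615.
Deadweight loss = W^SO − W^NE = 44.37.

44.37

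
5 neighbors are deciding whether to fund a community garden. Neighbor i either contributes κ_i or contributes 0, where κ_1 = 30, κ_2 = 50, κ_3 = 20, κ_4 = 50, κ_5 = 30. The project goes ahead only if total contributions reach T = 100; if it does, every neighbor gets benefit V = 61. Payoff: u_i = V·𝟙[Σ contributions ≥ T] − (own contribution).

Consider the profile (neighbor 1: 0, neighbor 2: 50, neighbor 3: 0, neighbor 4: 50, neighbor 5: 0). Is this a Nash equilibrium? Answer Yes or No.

Total = 100 ≥ 100: provided.
Neighbor 1 (pledges 0, payoff 61): pledging 30 → total 130, payoff 31. No gain.
Neighbor 2 (pledges 50, payoff 11): dropping to 0 → total 50, payoff 0. No gain.
Neighbor 3 (pledges 0, payoff 61): pledging 20 → total 120, payoff 41. No gain.
Neighbor 4 (pledges 50, payoff 11): dropping to 0 → total 50, payoff 0. No gain.
Neighbor 5 (pledges 0, payoff 61): pledging 30 → total 130, payoff 31. No gain.

Yes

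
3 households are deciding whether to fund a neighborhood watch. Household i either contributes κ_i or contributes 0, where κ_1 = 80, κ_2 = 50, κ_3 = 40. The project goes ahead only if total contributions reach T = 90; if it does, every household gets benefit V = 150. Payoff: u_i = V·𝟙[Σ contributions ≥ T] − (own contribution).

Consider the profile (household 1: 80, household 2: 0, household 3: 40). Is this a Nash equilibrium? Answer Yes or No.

Total = 120 ≥ 90: provided.
Household 1 (pledges 80, payoff 70): dropping to 0 → total 40, payoff 0. No gain.
Household 2 (pledges 0, payoff 150): pledging 50 → total 170, payoff 100. No gain.
Household 3 (pledges 40, payoff 110): dropping to 0 → total 80, payoff 0. No gain.

Yes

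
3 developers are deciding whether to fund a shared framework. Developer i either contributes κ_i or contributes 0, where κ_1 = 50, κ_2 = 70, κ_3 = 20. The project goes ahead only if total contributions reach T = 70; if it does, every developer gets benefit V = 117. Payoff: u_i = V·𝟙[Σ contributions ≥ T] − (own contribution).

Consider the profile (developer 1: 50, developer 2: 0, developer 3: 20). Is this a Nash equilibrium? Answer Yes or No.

Yes

Total = 70 ≥ 70: provided.
Developer 1 (pledges 50, payoff 67): dropping to 0 → total 20, payoff 0. No gain.
Developer 2 (pledges 0, payoff 117): pledging 70 → total 140, payoff 47. No gain.
Developer 3 (pledges 20, payoff 97): dropping to 0 → total 50, payoff 0. No gain.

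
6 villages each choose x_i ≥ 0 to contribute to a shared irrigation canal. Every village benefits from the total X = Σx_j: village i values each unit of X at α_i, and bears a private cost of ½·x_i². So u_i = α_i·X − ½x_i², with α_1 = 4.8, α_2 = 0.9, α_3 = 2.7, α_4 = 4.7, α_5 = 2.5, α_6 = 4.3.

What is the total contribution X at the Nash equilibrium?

Village i's FOC: ∂u_i/∂x_i = α_i − x_i = 0, so x_i* = α_i.
NE contributions = (4.8, 0.9, 2.7, 4.7, 2.5, 4.3); X = 19.9.

19.9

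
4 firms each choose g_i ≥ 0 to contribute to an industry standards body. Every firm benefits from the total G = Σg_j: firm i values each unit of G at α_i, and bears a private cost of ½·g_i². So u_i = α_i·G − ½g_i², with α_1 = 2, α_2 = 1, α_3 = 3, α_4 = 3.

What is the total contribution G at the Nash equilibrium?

Firm i's FOC: ∂u_i/∂g_i = α_i − g_i = 0, so g_i* = α_i.
NE contributions = (2, 1, 3, 3); G = 9.

9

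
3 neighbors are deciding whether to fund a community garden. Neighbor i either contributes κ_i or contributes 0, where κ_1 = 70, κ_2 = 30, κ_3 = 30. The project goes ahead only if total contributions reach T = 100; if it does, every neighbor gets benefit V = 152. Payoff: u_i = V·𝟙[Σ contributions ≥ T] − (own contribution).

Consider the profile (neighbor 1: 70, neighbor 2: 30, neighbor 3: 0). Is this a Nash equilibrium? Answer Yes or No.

Yes

Total = 100 ≥ 100: provided.
Neighbor 1 (pledges 70, payoff 82): dropping to 0 → total 30, payoff 0. No gain.
Neighbor 2 (pledges 30, payoff 122): dropping to 0 → total 70, payoff 0. No gain.
Neighbor 3 (pledges 0, payoff 152): pledging 30 → total 130, payoff 122. No gain.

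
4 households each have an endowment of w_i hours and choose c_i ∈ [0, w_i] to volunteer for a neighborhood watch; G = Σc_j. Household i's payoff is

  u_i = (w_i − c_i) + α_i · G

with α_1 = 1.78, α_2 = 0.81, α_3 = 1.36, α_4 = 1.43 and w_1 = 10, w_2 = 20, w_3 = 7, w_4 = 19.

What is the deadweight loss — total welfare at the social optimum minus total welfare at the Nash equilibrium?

87.6

∂u_i/∂c_i = α_i − 1, so household i contributes w_i if α_i > 1, else 0.
α_i > 1 for i ∈ {1, 3, 4}; NE contributions (10, 0, 7, 19), G = 36.
W^NE = Σw_i − G^NE + (Σα_i)·G^NE = 56 + 4.38·36 = 213.68.
Planner: ∂(Σu_j)/∂c_i = Σα_j − 1 = 4.38 > 0, so everyone contributes w_i; G^SO = 56, W^SO = 56 + 4.38·56 = 301.28.
Deadweight loss = 87.6.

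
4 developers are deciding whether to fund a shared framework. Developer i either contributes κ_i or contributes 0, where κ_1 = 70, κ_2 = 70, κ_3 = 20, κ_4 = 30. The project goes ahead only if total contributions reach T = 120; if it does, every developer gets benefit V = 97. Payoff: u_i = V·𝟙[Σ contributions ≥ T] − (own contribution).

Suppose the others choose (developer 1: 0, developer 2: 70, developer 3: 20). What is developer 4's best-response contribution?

30

Others' total = 90. Contributing 30 brings total to 120 ≥ 120: gain V − κ_4 = 67.
Best response: 30.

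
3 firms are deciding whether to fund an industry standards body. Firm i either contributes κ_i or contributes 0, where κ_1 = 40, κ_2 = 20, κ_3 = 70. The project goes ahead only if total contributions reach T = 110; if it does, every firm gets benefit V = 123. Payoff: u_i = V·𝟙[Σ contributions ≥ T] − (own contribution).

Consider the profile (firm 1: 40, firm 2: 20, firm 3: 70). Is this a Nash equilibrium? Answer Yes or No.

No

Total = 130 ≥ 110: provided.
Firm 1 (pledges 40, payoff 83): dropping to 0 → total 90, payoff 0. No gain.
Firm 2 (pledges 20, payoff 103): dropping to 0 → total 110, payoff 123. Profitable deviation.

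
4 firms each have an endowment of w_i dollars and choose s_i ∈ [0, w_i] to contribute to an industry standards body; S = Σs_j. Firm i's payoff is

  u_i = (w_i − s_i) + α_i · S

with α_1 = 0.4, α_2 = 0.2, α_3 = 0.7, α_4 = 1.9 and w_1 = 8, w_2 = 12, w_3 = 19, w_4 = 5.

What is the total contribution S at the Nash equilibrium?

5

∂u_i/∂s_i = α_i − 1, so firm i contributes w_i if α_i > 1, else 0.
α_i > 1 for i ∈ {4}; NE contributions (0, 0, 0, 5), S = 5.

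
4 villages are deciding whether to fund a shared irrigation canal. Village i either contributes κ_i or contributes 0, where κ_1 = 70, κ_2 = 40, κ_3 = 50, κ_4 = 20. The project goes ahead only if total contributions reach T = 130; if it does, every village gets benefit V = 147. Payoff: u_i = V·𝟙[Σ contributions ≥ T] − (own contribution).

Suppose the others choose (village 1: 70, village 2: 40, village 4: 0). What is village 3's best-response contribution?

50

Others' total = 110. Contributing 50 brings total to 160 ≥ 130: gain V − κ_3 = 97.
Best response: 50.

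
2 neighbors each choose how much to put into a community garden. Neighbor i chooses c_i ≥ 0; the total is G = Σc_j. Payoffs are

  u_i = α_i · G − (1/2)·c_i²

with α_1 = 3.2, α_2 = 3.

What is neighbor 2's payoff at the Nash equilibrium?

14.1

Neighbor i's FOC: ∂u_i/∂c_i = α_i − c_i = 0, so c_i* = α_i.
NE contributions = (3.2, 3); G = 6.2.
u_2 = α_2·G − ½·(c_2)² = 3·6.2 − ½·3² = 14.1.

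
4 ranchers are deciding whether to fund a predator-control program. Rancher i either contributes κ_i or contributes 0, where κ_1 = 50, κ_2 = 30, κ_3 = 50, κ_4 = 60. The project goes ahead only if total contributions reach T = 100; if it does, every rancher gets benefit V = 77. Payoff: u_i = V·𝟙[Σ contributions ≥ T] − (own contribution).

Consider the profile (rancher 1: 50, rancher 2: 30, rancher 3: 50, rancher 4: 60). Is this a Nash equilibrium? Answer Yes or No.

Total = 190 ≥ 100: provided.
Rancher 1 (pledges 50, payoff 27): dropping to 0 → total 140, payoff 77. Profitable deviation.

No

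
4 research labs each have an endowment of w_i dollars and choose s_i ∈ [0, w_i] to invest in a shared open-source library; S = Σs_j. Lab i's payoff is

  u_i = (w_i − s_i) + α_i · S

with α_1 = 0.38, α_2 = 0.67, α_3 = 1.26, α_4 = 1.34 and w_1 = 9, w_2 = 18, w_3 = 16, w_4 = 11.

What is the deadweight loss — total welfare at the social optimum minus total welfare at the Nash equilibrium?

∂u_i/∂s_i = α_i − 1, so lab i contributes w_i if α_i > 1, else 0.
α_i > 1 for i ∈ {3, 4}; NE contributions (0, 0, 16, 11), S = 27.
W^NE = Σw_i − S^NE + (Σα_i)·S^NE = 54 + 2.65·27 = 125.55.
Planner: ∂(Σu_j)/∂s_i = Σα_j − 1 = 2.65 > 0, so everyone contributes w_i; S^SO = 54, W^SO = 54 + 2.65·54 = 197.1.
Deadweight loss = 71.55.

71.55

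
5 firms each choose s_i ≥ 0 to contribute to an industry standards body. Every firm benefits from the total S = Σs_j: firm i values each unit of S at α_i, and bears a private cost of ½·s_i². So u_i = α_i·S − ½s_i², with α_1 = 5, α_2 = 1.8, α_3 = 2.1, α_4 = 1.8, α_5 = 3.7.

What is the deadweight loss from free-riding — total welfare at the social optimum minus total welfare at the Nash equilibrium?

Firm i's FOC: ∂u_i/∂s_i = α_i − s_i = 0, so s_i* = α_i.
NE contributions = (5, 1.8, 2.1, 1.8, 3.7); S = 14.4.
W^NE = (Σα)·S − ½Σα_i² = 14.4² − ½·49.58 = 182.57.
Planner sets s_i = Σα_j = 14.4 for every i, so S^SO = 5·14.4 = 72.
W^SO = (Σα)·S^SO − ½·5·(Σα)² = (5/2)·14.4² = 518.4.
Deadweight loss = W^SO − W^NE = 335.83.

335.83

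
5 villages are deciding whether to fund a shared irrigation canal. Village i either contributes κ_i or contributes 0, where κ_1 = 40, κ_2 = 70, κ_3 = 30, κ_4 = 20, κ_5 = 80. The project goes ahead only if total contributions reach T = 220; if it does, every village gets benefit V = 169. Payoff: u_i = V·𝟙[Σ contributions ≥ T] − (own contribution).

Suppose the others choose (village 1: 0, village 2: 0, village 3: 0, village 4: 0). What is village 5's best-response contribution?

0

Others' total = 0. Even contributing 80 gives 80 < 220: no benefit either way.
Best response: 0.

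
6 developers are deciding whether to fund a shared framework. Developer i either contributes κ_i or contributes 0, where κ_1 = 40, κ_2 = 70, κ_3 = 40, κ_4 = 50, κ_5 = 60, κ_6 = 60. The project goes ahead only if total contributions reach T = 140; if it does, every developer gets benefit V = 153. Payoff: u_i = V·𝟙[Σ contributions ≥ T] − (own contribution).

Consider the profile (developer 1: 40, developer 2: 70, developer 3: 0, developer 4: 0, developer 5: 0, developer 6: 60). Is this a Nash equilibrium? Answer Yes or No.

Total = 170 ≥ 140: provided.
Developer 1 (pledges 40, payoff 113): dropping to 0 → total 130, payoff 0. No gain.
Developer 2 (pledges 70, payoff 83): dropping to 0 → total 100, payoff 0. No gain.
Developer 3 (pledges 0, payoff 153): pledging 40 → total 210, payoff 113. No gain.
Developer 4 (pledges 0, payoff 153): pledging 50 → total 220, payoff 103. No gain.
Developer 5 (pledges 0, payoff 153): pledging 60 → total 230, payoff 93. No gain.
Developer 6 (pledges 60, payoff 93): dropping to 0 → total 110, payoff 0. No gain.

Yes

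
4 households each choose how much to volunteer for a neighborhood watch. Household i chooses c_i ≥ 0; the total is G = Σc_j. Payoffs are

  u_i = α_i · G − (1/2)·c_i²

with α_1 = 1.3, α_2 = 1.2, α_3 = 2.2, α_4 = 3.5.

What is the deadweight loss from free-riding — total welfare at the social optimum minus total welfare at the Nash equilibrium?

Household i's FOC: ∂u_i/∂c_i = α_i − c_i = 0, so c_i* = α_i.
NE contributions = (1.3, 1.2, 2.2, 3.5); G = 8.2.
W^NE = (Σα)·G − ½Σα_i² = 8.2² − ½·20.22 = 57.13.
Planner sets c_i = Σα_j = 8.2 for every i, so G^SO = 4·8.2 = 32.8.
W^SO = (Σα)·G^SO − ½·4·(Σα)² = (4/2)·8.2² = 134.48.
Deadweight loss = W^SO − W^NE = 77.35.

77.35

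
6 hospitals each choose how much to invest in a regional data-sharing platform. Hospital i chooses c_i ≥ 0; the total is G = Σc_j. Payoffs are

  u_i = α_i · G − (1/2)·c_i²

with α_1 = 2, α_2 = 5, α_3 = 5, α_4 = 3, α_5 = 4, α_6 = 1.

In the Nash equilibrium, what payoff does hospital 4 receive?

Hospital i's FOC: ∂u_i/∂c_i = α_i − c_i = 0, so c_i* = α_i.
NE contributions = (2, 5, 5, 3, 4, 1); G = 20.
u_4 = α_4·G − ½·(c_4)² = 3·20 − ½·3² = 55.5.

55.5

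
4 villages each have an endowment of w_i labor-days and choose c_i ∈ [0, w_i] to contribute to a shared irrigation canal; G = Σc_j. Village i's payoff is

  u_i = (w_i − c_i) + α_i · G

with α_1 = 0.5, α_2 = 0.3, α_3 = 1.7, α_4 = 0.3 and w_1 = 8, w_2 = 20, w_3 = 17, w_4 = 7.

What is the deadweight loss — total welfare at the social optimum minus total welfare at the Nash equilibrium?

∂u_i/∂c_i = α_i − 1, so village i contributes w_i if α_i > 1, else 0.
α_i > 1 for i ∈ {3}; NE contributions (0, 0, 17, 0), G = 17.
W^NE = Σw_i − G^NE + (Σα_i)·G^NE = 52 + 1.8·17 = 82.6.
Planner: ∂(Σu_j)/∂c_i = Σα_j − 1 = 1.8 > 0, so everyone contributes w_i; G^SO = 52, W^SO = 52 + 1.8·52 = 145.6.
Deadweight loss = 63.

63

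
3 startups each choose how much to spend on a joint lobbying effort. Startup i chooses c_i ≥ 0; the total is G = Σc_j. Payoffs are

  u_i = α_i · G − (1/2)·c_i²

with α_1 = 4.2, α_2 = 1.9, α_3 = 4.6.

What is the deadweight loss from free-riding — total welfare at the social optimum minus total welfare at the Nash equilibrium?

Startup i's FOC: ∂u_i/∂c_i = α_i − c_i = 0, so c_i* = α_i.
NE contributions = (4.2, 1.9, 4.6); G = 10.7.
W^NE = (Σα)·G − ½Σα_i² = 10.7² − ½·42.41 = 93.285.
Planner sets c_i = Σα_j = 10.7 for every i, so G^SO = 3·10.7 = 32.1.
W^SO = (Σα)·G^SO − ½·3·(Σα)² = (3/2)·10.7² = 171.735.
Deadweight loss = W^SO − W^NE = 78.45.

78.45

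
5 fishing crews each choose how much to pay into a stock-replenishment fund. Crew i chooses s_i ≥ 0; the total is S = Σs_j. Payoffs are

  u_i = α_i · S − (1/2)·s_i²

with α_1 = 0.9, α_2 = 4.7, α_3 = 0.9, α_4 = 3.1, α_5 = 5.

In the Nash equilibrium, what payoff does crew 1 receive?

Crew i's FOC: ∂u_i/∂s_i = α_i − s_i = 0, so s_i* = α_i.
NE contributions = (0.9, 4.7, 0.9, 3.1, 5); S = 14.6.
u_1 = α_1·S − ½·(s_1)² = 0.9·14.6 − ½·0.9² = 12.735.

12.735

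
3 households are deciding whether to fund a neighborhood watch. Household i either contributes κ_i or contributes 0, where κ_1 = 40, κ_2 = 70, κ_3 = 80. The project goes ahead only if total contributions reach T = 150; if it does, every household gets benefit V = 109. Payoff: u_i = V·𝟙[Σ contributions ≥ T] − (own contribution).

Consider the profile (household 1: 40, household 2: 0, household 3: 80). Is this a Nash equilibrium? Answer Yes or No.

Total = 120 < 150: not provided.
Household 1 (pledges 40, payoff -40): dropping to 0 → total 80, payoff 0. Profitable deviation.

No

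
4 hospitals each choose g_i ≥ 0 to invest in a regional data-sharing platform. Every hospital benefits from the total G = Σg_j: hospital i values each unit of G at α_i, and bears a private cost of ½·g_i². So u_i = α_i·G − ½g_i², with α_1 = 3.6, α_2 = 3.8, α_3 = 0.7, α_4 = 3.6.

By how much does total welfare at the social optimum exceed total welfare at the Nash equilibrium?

Hospital i's FOC: ∂u_i/∂g_i = α_i − g_i = 0, so g_i* = α_i.
NE contributions = (3.6, 3.8, 0.7, 3.6); G = 11.7.
W^NE = (Σα)·G − ½Σα_i² = 11.7² − ½·40.85 = 116.465.
Planner sets g_i = Σα_j = 11.7 for every i, so G^SO = 4·11.7 = 46.8.
W^SO = (Σα)·G^SO − ½·4·(Σα)² = (4/2)·11.7² = 273.78.
Deadweight loss = W^SO − W^NE = 157.315.

157.315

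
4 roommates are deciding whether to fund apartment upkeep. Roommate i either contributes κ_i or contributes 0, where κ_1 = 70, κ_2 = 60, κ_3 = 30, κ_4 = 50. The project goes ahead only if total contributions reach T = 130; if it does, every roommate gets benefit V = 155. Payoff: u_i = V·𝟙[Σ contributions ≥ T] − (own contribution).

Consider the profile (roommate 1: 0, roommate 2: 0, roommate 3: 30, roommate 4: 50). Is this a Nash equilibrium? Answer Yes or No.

Total = 80 < 130: not provided.
Roommate 1 (pledges 0, payoff 0): pledging 70 → total 150, payoff 85. Profitable deviation.

No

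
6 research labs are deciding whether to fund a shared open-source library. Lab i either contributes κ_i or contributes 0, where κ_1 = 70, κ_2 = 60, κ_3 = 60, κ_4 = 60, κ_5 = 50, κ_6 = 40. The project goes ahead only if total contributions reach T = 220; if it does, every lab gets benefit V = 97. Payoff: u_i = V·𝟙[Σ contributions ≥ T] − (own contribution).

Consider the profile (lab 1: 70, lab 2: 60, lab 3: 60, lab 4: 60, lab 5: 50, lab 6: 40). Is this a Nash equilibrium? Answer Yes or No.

No

Total = 340 ≥ 220: provided.
Lab 1 (pledges 70, payoff 27): dropping to 0 → total 270, payoff 97. Profitable deviation.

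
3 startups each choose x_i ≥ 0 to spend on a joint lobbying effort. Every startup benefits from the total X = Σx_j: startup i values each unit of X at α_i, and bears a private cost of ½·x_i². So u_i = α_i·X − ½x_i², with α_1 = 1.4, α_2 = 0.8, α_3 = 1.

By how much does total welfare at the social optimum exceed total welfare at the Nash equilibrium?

Startup i's FOC: ∂u_i/∂x_i = α_i − x_i = 0, so x_i* = α_i.
NE contributions = (1.4, 0.8, 1); X = 3.2.
W^NE = (Σα)·X − ½Σα_i² = 3.2² − ½·3.6 = 8.44.
Planner sets x_i = Σα_j = 3.2 for every i, so X^SO = 3·3.2 = 9.6.
W^SO = (Σα)·X^SO − ½·3·(Σα)² = (3/2)·3.2² = 15.36.
Deadweight loss = W^SO − W^NE = 6.92.

6.92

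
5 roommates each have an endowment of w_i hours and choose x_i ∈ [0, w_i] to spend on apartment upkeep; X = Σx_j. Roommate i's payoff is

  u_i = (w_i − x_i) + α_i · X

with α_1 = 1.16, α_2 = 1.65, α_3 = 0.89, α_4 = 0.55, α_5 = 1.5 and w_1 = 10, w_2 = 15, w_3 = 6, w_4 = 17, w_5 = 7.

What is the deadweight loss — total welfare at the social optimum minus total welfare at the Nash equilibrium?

∂u_i/∂x_i = α_i − 1, so roommate i contributes w_i if α_i > 1, else 0.
α_i > 1 for i ∈ {1, 2, 5}; NE contributions (10, 15, 0, 0, 7), X = 32.
W^NE = Σw_i − X^NE + (Σα_i)·X^NE = 55 + 4.75·32 = 207.
Planner: ∂(Σu_j)/∂x_i = Σα_j − 1 = 4.75 > 0, so everyone contributes w_i; X^SO = 55, W^SO = 55 + 4.75·55 = 316.25.
Deadweight loss = 109.25.

109.25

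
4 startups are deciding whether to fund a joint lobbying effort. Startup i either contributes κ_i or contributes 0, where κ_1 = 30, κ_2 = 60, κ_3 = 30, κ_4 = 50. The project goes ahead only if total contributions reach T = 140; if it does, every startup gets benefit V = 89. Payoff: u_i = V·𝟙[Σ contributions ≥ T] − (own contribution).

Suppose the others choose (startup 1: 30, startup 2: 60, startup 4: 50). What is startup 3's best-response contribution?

Others' total = 140 ≥ 140; contributing adds cost 30 for no extra benefit.
Best response: 0.

0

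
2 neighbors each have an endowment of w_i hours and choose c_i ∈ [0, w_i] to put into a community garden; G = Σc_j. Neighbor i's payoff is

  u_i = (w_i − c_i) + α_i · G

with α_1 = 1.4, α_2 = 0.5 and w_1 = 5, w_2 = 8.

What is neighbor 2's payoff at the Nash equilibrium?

∂u_i/∂c_i = α_i − 1, so neighbor i contributes w_i if α_i > 1, else 0.
α_i > 1 for i ∈ {1}; NE contributions (5, 0), G = 5.
u_2 = (8 − 0) + 0.5·5 = 10.5.

10.5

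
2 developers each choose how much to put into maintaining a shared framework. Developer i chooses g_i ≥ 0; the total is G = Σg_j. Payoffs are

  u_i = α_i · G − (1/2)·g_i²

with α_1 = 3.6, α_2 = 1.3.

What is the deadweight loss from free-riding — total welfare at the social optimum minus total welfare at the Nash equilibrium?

7.325

Developer i's FOC: ∂u_i/∂g_i = α_i − g_i = 0, so g_i* = α_i.
NE contributions = (3.6, 1.3); G = 4.9.
W^NE = (Σα)·G − ½Σα_i² = 4.9² − ½·14.65 = 16.685.
Planner sets g_i = Σα_j = 4.9 for every i, so G^SO = 2·4.9 = 9.8.
W^SO = (Σα)·G^SO − ½·2·(Σα)² = (2/2)·4.9² = 24.01.
Deadweight loss = W^SO − W^NE = 7.325.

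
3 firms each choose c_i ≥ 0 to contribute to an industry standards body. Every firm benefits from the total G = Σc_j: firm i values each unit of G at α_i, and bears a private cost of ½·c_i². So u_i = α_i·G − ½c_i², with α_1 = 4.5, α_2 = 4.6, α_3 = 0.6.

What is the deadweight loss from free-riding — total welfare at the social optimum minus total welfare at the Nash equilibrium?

Firm i's FOC: ∂u_i/∂c_i = α_i − c_i = 0, so c_i* = α_i.
NE contributions = (4.5, 4.6, 0.6); G = 9.7.
W^NE = (Σα)·G − ½Σα_i² = 9.7² − ½·41.77 = 73.205.
Planner sets c_i = Σα_j = 9.7 for every i, so G^SO = 3·9.7 = 29.1.
W^SO = (Σα)·G^SO − ½·3·(Σα)² = (3/2)·9.7² = 141.135.
Deadweight loss = W^SO − W^NE = 67.93.

67.93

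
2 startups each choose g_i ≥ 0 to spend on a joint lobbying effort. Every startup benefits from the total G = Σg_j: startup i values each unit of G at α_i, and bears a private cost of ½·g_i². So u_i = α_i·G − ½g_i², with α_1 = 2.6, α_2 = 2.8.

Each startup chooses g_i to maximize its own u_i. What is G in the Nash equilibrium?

Startup i's FOC: ∂u_i/∂g_i = α_i − g_i = 0, so g_i* = α_i.
NE contributions = (2.6, 2.8); G = 5.4.

5.4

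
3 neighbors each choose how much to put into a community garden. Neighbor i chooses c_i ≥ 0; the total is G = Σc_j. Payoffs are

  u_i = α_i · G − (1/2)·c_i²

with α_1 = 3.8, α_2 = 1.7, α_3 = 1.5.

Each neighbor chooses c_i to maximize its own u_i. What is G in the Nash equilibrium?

Neighbor i's FOC: ∂u_i/∂c_i = α_i − c_i = 0, so c_i* = α_i.
NE contributions = (3.8, 1.7, 1.5); G = 7.

7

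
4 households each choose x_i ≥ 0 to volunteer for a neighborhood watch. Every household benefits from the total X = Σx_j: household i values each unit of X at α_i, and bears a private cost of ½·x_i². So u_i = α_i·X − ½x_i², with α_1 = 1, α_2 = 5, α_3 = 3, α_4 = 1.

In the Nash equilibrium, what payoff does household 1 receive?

Household i's FOC: ∂u_i/∂x_i = α_i − x_i = 0, so x_i* = α_i.
NE contributions = (1, 5, 3, 1); X = 10.
u_1 = α_1·X − ½·(x_1)² = 1·10 − ½·1² = 9.5.

9.5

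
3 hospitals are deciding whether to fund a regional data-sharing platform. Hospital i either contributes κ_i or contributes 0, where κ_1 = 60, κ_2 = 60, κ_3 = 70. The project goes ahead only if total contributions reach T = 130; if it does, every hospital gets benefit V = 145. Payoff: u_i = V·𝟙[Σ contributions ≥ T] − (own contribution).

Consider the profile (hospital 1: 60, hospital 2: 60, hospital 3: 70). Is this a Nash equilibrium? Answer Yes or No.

No

Total = 190 ≥ 130: provided.
Hospital 1 (pledges 60, payoff 85): dropping to 0 → total 130, payoff 145. Profitable deviation.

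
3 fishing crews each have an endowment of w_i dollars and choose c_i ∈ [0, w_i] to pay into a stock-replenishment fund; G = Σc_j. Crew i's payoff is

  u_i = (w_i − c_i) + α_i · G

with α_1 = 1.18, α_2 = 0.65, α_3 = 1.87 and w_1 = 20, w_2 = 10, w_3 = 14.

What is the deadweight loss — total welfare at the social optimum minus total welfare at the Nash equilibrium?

∂u_i/∂c_i = α_i − 1, so crew i contributes w_i if α_i > 1, else 0.
α_i > 1 for i ∈ {1, 3}; NE contributions (20, 0, 14), G = 34.
W^NE = Σw_i − G^NE + (Σα_i)·G^NE = 44 + 2.7·34 = 135.8.
Planner: ∂(Σu_j)/∂c_i = Σα_j − 1 = 2.7 > 0, so everyone contributes w_i; G^SO = 44, W^SO = 44 + 2.7·44 = 162.8.
Deadweight loss = 27.

27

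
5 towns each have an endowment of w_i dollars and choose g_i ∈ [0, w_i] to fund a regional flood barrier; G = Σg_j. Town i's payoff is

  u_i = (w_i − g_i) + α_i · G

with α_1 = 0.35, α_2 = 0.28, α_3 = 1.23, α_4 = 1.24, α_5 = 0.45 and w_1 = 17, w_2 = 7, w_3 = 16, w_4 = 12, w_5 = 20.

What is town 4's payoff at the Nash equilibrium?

∂u_i/∂g_i = α_i − 1, so town i contributes w_i if α_i > 1, else 0.
α_i > 1 for i ∈ {3, 4}; NE contributions (0, 0, 16, 12, 0), G = 28.
u_4 = (12 − 12) + 1.24·28 = 34.72.

34.72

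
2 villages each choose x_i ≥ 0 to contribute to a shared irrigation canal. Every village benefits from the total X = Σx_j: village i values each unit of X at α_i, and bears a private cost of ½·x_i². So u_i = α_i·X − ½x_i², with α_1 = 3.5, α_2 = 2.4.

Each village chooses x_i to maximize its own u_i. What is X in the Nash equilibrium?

5.9

Village i's FOC: ∂u_i/∂x_i = α_i − x_i = 0, so x_i* = α_i.
NE contributions = (3.5, 2.4); X = 5.9.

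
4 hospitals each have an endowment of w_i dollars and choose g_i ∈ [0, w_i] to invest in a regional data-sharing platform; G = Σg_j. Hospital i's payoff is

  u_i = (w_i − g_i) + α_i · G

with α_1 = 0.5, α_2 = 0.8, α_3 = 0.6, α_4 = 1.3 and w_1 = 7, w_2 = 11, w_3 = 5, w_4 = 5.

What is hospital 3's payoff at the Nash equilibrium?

8

∂u_i/∂g_i = α_i − 1, so hospital i contributes w_i if α_i > 1, else 0.
α_i > 1 for i ∈ {4}; NE contributions (0, 0, 0, 5), G = 5.
u_3 = (5 − 0) + 0.6·5 = 8.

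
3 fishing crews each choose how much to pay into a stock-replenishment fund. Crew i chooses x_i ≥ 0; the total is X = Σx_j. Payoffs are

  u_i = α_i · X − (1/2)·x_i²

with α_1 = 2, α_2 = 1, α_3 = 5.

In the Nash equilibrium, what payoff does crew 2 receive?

Crew i's FOC: ∂u_i/∂x_i = α_i − x_i = 0, so x_i* = α_i.
NE contributions = (2, 1, 5); X = 8.
u_2 = α_2·X − ½·(x_2)² = 1·8 − ½·1² = 7.5.

7.5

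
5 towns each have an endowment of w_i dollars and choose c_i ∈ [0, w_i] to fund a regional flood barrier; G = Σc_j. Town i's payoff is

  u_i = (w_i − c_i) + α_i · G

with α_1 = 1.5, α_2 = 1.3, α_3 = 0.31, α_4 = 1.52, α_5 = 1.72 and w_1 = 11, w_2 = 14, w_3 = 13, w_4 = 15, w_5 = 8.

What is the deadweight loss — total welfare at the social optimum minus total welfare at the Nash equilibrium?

69.55

∂u_i/∂c_i = α_i − 1, so town i contributes w_i if α_i > 1, else 0.
α_i > 1 for i ∈ {1, 2, 4, 5}; NE contributions (11, 14, 0, 15, 8), G = 48.
W^NE = Σw_i − G^NE + (Σα_i)·G^NE = 61 + 5.35·48 = 317.8.
Planner: ∂(Σu_j)/∂c_i = Σα_j − 1 = 5.35 > 0, so everyone contributes w_i; G^SO = 61, W^SO = 61 + 5.35·61 = 387.35.
Deadweight loss = 69.55.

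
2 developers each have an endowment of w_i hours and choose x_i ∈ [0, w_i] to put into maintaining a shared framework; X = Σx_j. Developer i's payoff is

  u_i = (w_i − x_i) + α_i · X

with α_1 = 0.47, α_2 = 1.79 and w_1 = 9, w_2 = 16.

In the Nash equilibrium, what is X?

16

∂u_i/∂x_i = α_i − 1, so developer i contributes w_i if α_i > 1, else 0.
α_i > 1 for i ∈ {2}; NE contributions (0, 16), X = 16.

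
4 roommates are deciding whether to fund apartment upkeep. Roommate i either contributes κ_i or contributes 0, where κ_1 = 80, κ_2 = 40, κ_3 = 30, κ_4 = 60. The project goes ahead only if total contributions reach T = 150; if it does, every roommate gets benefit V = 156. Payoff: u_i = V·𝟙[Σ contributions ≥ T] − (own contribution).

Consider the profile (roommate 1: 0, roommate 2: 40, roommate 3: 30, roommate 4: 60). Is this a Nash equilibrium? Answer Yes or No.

Total = 130 < 150: not provided.
Roommate 1 (pledges 0, payoff 0): pledging 80 → total 210, payoff 76. Profitable deviation.

No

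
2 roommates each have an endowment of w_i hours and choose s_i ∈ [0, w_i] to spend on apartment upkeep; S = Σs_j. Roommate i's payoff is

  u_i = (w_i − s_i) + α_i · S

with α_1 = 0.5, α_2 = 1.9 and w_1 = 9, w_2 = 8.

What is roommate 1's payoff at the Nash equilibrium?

13

∂u_i/∂s_i = α_i − 1, so roommate i contributes w_i if α_i > 1, else 0.
α_i > 1 for i ∈ {2}; NE contributions (0, 8), S = 8.
u_1 = (9 − 0) + 0.5·8 = 13.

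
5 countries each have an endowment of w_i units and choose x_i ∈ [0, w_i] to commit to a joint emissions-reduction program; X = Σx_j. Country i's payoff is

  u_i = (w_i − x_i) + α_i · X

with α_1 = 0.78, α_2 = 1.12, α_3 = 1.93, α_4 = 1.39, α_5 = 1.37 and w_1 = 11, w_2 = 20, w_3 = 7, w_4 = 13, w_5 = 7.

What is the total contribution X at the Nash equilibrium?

∂u_i/∂x_i = α_i − 1, so country i contributes w_i if α_i > 1, else 0.
α_i > 1 for i ∈ {2, 3, 4, 5}; NE contributions (0, 20, 7, 13, 7), X = 47.

47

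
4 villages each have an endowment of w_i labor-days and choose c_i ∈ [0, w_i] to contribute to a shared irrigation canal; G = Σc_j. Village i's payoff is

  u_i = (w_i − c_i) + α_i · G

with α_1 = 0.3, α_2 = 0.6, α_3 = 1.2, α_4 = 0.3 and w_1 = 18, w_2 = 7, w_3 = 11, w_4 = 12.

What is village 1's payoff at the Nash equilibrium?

21.3

∂u_i/∂c_i = α_i − 1, so village i contributes w_i if α_i > 1, else 0.
α_i > 1 for i ∈ {3}; NE contributions (0, 0, 11, 0), G = 11.
u_1 = (18 − 0) + 0.3·11 = 21.3.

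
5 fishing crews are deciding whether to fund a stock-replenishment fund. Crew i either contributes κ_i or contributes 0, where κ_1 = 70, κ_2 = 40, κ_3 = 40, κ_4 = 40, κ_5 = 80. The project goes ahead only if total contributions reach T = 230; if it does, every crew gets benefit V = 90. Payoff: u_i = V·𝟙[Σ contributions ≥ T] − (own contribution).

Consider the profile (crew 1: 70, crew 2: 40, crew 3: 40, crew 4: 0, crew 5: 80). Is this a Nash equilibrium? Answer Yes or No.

Total = 230 ≥ 230: provided.
Crew 1 (pledges 70, payoff 20): dropping to 0 → total 160, payoff 0. No gain.
Crew 2 (pledges 40, payoff 50): dropping to 0 → total 190, payoff 0. No gain.
Crew 3 (pledges 40, payoff 50): dropping to 0 → total 190, payoff 0. No gain.
Crew 4 (pledges 0, payoff 90): pledging 40 → total 270, payoff 50. No gain.
Crew 5 (pledges 80, payoff 10): dropping to 0 → total 150, payoff 0. No gain.

Yes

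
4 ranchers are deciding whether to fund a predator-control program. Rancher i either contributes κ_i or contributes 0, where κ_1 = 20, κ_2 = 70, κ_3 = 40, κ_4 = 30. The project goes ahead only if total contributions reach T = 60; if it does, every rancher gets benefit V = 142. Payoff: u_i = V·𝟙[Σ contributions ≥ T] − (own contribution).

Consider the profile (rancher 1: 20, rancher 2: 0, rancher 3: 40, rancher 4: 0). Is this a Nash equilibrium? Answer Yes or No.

Total = 60 ≥ 60: provided.
Rancher 1 (pledges 20, payoff 122): dropping to 0 → total 40, payoff 0. No gain.
Rancher 2 (pledges 0, payoff 142): pledging 70 → total 130, payoff 72. No gain.
Rancher 3 (pledges 40, payoff 102): dropping to 0 → total 20, payoff 0. No gain.
Rancher 4 (pledges 0, payoff 142): pledging 30 → total 90, payoff 112. No gain.

Yes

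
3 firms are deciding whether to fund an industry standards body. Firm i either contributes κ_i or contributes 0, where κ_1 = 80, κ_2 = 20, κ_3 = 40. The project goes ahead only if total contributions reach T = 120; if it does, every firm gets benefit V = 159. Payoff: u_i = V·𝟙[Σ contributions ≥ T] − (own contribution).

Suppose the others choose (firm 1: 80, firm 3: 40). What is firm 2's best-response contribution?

0

Others' total = 120 ≥ 120; contributing adds cost 20 for no extra benefit.
Best response: 0.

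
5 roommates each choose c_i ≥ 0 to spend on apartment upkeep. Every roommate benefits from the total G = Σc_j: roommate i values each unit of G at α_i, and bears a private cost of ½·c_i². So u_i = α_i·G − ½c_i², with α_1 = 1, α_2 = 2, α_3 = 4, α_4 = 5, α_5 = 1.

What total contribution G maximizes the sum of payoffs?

Planner FOC: ∂(Σu_j)/∂c_i = (Σα_j) − c_i = 0, so c_i^SO = Σα_j = 13 for every i; G^SO = 65.

65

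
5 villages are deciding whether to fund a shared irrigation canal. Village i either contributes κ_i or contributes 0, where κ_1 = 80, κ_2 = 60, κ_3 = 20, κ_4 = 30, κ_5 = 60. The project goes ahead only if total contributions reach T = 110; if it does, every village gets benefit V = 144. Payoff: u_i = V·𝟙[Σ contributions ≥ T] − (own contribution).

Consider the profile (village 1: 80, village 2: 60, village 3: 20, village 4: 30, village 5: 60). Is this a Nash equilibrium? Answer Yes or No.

No

Total = 250 ≥ 110: provided.
Village 1 (pledges 80, payoff 64): dropping to 0 → total 170, payoff 144. Profitable deviation.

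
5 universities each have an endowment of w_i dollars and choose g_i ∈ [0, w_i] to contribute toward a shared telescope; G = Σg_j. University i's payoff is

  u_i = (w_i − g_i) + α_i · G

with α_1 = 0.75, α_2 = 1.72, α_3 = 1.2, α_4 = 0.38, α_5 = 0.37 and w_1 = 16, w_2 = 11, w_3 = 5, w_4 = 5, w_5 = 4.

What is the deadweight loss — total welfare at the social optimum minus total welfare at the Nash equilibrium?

∂u_i/∂g_i = α_i − 1, so university i contributes w_i if α_i > 1, else 0.
α_i > 1 for i ∈ {2, 3}; NE contributions (0, 11, 5, 0, 0), G = 16.
W^NE = Σw_i − G^NE + (Σα_i)·G^NE = 41 + 3.42·16 = 95.72.
Planner: ∂(Σu_j)/∂g_i = Σα_j − 1 = 3.42 > 0, so everyone contributes w_i; G^SO = 41, W^SO = 41 + 3.42·41 = 181.22.
Deadweight loss = 85.5.

85.5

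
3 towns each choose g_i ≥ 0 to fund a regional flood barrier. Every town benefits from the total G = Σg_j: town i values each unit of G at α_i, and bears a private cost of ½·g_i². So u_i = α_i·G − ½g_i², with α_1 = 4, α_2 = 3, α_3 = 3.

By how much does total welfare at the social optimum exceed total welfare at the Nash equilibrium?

Town i's FOC: ∂u_i/∂g_i = α_i − g_i = 0, so g_i* = α_i.
NE contributions = (4, 3, 3); G = 10.
W^NE = (Σα)·G − ½Σα_i² = 10² − ½·34 = 83.
Planner sets g_i = Σα_j = 10 for every i, so G^SO = 3·10 = 30.
W^SO = (Σα)·G^SO − ½·3·(Σα)² = (3/2)·10² = 150.
Deadweight loss = W^SO − W^NE = 67.

67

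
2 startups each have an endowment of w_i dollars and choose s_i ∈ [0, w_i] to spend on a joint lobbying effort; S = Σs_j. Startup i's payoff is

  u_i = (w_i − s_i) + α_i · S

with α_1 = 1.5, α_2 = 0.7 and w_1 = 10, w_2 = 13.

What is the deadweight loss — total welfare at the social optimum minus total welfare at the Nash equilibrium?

∂u_i/∂s_i = α_i − 1, so startup i contributes w_i if α_i > 1, else 0.
α_i > 1 for i ∈ {1}; NE contributions (10, 0), S = 10.
W^NE = Σw_i − S^NE + (Σα_i)·S^NE = 23 + 1.2·10 = 35.
Planner: ∂(Σu_j)/∂s_i = Σα_j − 1 = 1.2 > 0, so everyone contributes w_i; S^SO = 23, W^SO = 23 + 1.2·23 = 50.6.
Deadweight loss = 15.6.

15.6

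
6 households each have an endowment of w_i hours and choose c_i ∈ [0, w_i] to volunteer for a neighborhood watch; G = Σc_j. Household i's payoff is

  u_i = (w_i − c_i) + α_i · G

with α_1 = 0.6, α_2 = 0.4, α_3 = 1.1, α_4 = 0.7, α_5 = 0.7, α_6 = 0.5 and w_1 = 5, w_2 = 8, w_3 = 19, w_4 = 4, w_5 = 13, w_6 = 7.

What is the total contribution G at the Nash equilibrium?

19

∂u_i/∂c_i = α_i − 1, so household i contributes w_i if α_i > 1, else 0.
α_i > 1 for i ∈ {3}; NE contributions (0, 0, 19, 0, 0, 0), G = 19.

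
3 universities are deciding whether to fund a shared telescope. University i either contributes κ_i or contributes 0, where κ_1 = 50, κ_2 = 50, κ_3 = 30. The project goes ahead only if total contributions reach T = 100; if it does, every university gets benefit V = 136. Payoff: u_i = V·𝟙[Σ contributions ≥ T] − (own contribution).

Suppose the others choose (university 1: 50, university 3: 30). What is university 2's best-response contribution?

50

Others' total = 80. Contributing 50 brings total to 130 ≥ 100: gain V − κ_2 = 86.
Best response: 50.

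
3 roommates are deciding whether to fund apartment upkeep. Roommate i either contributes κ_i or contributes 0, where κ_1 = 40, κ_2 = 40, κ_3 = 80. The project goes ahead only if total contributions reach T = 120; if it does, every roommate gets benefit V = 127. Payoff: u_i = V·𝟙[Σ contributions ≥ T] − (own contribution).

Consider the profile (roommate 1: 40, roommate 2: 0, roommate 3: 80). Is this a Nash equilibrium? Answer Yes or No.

Total = 120 ≥ 120: provided.
Roommate 1 (pledges 40, payoff 87): dropping to 0 → total 80, payoff 0. No gain.
Roommate 2 (pledges 0, payoff 127): pledging 40 → total 160, payoff 87. No gain.
Roommate 3 (pledges 80, payoff 47): dropping to 0 → total 40, payoff 0. No gain.

Yes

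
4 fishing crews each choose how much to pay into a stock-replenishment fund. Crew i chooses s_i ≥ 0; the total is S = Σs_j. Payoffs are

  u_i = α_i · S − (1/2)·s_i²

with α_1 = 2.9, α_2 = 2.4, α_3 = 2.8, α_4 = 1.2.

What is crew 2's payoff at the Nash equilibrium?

Crew i's FOC: ∂u_i/∂s_i = α_i − s_i = 0, so s_i* = α_i.
NE contributions = (2.9, 2.4, 2.8, 1.2); S = 9.3.
u_2 = α_2·S − ½·(s_2)² = 2.4·9.3 − ½·2.4² = 19.44.

19.44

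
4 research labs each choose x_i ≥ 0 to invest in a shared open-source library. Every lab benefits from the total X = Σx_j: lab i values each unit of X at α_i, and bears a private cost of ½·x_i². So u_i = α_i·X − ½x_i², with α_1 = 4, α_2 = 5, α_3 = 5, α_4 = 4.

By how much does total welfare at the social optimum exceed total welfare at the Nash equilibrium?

Lab i's FOC: ∂u_i/∂x_i = α_i − x_i = 0, so x_i* = α_i.
NE contributions = (4, 5, 5, 4); X = 18.
W^NE = (Σα)·X − ½Σα_i² = 18² − ½·82 = 283.
Planner sets x_i = Σα_j = 18 for every i, so X^SO = 4·18 = 72.
W^SO = (Σα)·X^SO − ½·4·(Σα)² = (4/2)·18² = 648.
Deadweight loss = W^SO − W^NE = 365.

365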